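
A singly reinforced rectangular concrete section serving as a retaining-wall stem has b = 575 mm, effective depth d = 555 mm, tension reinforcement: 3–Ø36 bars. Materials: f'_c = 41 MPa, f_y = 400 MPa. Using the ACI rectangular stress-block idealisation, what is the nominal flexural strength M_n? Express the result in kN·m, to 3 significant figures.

M_n ≈ 641 kN·m

A_s = 3 × 1018 = 3054 mm².
T = A_s f_y = 3054 × 400 = 1221600 N = 1221.6 kN.
From C = T: a = T/(0.85 f'_c b) = 1221600/(0.85 × 41 × 575) = 60.96 mm.
M_n = T(d − a/2) = 1221.6 kN × (555 − 30.48) mm = 640.75 kN·m.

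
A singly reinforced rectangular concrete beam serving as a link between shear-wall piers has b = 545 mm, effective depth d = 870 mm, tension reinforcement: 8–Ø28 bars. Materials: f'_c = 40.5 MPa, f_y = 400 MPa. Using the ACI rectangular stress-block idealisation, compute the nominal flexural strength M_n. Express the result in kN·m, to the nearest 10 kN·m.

M_n ≈ 1610 kN·m

A_s = 8 × 616 = 4928 mm².
T = A_s f_y = 4928 × 400 = 1971200 N = 1971.2 kN.
From C = T: a = T/(0.85 f'_c b) = 1971200/(0.85 × 40.5 × 545) = 105.07 mm.
M_n = T(d − a/2) = 1971.2 kN × (870 − 52.535) mm = 1611.39 kN·m.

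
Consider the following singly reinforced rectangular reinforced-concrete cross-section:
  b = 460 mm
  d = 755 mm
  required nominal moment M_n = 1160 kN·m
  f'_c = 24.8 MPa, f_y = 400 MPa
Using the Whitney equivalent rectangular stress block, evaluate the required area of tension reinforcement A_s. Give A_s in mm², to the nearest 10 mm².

A_s ≈ 4360 mm²

With M_n = 0.85 f'_c a b (d − a/2), solve the quadratic for a:
a = d − √(d² − 2M_n/(0.85 f'_c b)) = 755 − √(755² − 2 × 1160×10⁶/(0.85 × 24.8 × 460)) = 179.87 mm.
A_s = 0.85 f'_c a b / f_y = 0.85 × 24.8 × 179.87 × 460 / 400 = 4360.4 mm².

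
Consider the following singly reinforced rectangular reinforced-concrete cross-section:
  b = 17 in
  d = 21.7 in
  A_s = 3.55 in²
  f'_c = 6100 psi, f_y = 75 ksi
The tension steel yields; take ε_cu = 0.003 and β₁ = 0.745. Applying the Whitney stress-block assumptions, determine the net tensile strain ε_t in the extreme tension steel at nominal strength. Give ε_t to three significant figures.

ε_t ≈ 0.0131

a = A_s f_y/(0.85 f'_c b) = 3.021 in.
β₁ = 0.745, so c = a/β₁ = 3.021/0.745 = 4.055 in.
From the linear strain diagram with ε_cu = 0.003: ε_t = 0.003 (d − c)/c = 0.003 × (21.7 − 4.055)/4.055 = 0.0131.
Since ε_t ≥ 0.005, the section is tension-controlled.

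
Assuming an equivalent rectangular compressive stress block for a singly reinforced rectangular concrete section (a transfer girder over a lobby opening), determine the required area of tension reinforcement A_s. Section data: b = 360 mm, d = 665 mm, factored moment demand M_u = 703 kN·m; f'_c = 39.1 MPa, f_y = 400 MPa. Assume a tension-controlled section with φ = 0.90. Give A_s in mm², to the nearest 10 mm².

A_s ≈ 3190 mm²

M_n = M_u/φ = 703/0.90 = 781.111 kN·m.
With M_n = 0.85 f'_c a b (d − a/2), solve the quadratic for a:
a = d − √(d² − 2M_n/(0.85 f'_c b)) = 665 − √(665² − 2 × 781.111×10⁶/(0.85 × 39.1 × 360)) = 106.74 mm.
A_s = 0.85 f'_c a b / f_y = 0.85 × 39.1 × 106.74 × 360 / 400 = 3192.8 mm².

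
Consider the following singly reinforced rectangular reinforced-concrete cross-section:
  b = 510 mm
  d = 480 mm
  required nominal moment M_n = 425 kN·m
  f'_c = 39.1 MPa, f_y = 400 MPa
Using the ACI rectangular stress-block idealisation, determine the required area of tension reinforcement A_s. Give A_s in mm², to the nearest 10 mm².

With M_n = 0.85 f'_c a b (d − a/2), solve the quadratic for a:
a = d − √(d² − 2M_n/(0.85 f'_c b)) = 480 − √(480² − 2 × 425×10⁶/(0.85 × 39.1 × 510)) = 55.44 mm.
A_s = 0.85 f'_c a b / f_y = 0.85 × 39.1 × 55.44 × 510 / 400 = 2349.2 mm².

A_s ≈ 2350 mm²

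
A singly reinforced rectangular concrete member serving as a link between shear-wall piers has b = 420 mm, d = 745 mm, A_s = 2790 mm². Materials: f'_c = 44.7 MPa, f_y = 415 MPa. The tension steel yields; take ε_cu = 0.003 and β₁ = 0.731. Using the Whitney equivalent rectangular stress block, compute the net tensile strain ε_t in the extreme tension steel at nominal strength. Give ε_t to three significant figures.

ε_t ≈ 0.0195

a = A_s f_y/(0.85 f'_c b) = 72.56 mm.
β₁ = 0.731, so c = a/β₁ = 72.56/0.731 = 99.26 mm.
From the linear strain diagram with ε_cu = 0.003: ε_t = 0.003 (d − c)/c = 0.003 × (745 − 99.26)/99.26 = 0.0195.
Since ε_t ≥ 0.005, the section is tension-controlled.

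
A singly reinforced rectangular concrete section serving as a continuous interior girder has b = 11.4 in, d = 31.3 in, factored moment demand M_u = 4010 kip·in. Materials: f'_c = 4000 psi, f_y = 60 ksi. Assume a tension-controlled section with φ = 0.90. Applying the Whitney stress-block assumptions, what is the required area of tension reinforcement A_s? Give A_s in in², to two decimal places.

M_n = M_u/φ = 4010/0.90 = 4455.56 kip·in.
From M_n = 0.85 f'_c a b (d − a/2):
a = d − √(d² − 2M_n/(0.85 f'_c b)) = 31.3 − √(31.3² − 2 × 4455.56/(0.85 × 4 × 11.4)) = 3.918 in.
A_s = 0.85 f'_c a b / f_y = 0.85 × 4 × 3.918 × 11.4 / 60 = 2.531 in².

A_s ≈ 2.53 in²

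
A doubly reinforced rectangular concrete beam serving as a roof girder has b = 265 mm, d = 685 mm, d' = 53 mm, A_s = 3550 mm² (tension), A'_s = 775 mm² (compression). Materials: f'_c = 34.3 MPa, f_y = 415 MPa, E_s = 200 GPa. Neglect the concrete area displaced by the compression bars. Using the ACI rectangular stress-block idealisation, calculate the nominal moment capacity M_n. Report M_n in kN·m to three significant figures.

M_n ≈ 906 kN·m

Assume both tension and compression steel yield.
Net tension couple steel: A_s − A'_s = 2775 mm².
a = (A_s − A'_s) f_y / (0.85 f'_c b) = 1151625/(0.85 × 34.3 × 265) = 149.06 mm.
c = a/β₁ = 149.06/0.805 = 185.17 mm; ε'_s = 0.003(c − d')/c = 0.0021 ≥ f_y/E_s = 0.0021, so compression steel does yield.
M_n = (A_s − A'_s) f_y (d − a/2) + A'_s f_y (d − d') = [1151625 × (685 − 74.53) + 321625 × (685 − 53)] × 10⁻⁶ = 703.03 + 203.27 = 906.30 kN·m.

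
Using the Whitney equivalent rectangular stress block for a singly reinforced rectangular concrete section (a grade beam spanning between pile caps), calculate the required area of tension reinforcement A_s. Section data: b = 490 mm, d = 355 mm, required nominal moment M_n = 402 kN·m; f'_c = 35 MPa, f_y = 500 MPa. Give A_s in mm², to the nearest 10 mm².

A_s ≈ 2590 mm²

With M_n = 0.85 f'_c a b (d − a/2), solve the quadratic for a:
a = d − √(d² − 2M_n/(0.85 f'_c b)) = 355 − √(355² − 2 × 402×10⁶/(0.85 × 35 × 490)) = 88.78 mm.
A_s = 0.85 f'_c a b / f_y = 0.85 × 35 × 88.78 × 490 / 500 = 2588.4 mm².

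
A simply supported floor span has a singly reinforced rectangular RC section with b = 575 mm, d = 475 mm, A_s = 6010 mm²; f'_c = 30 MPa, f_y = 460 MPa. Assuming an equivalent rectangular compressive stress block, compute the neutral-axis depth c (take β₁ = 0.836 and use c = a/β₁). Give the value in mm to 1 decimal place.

c ≈ 225.5 mm

T = A_s f_y = 6010 × 460 = 2764600 N = 2764.6 kN.
Setting C = 0.85 f'_c a b equal to T: a = 2764600/(0.85 × 30 × 575) = 188.549 mm.
With β₁ = 0.836, c = a/β₁ = 188.549/0.836 = 225.5 mm.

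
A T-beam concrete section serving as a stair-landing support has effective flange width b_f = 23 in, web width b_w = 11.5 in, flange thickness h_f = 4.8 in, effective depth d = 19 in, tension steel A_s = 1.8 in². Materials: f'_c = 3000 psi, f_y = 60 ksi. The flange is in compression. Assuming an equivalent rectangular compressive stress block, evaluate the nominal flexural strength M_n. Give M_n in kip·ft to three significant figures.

M_n ≈ 163 kip·ft

Tension: T = A_s f_y = 1.8 × 60 = 108 kips.
Try a within the flange: a = T/(0.85 f'_c b_f) = 108/(0.85 × 3 × 23) = 1.841 in.
Since a = 1.841 ≤ h_f = 4.8 in, the stress block lies entirely in the flange; analyse as a rectangular beam of width b_f.
M_n = T(d − a/2) = 108 × (19 − 0.9205) = 1952.6 kip·in.
M_n = 1952.6/12 = 162.72 kip·ft.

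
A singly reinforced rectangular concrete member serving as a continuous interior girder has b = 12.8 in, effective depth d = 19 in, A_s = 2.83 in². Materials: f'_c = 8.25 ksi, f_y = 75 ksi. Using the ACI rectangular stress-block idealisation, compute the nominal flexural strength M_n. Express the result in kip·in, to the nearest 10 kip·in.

M_n ≈ 3780 kip·in

T = A_s f_y = 2.83 × 75 = 212.25 kips.
a = T/(0.85 f'_c b) = 212.25/(0.85 × 8.25 × 12.8) = 2.365 in.
M_n = T(d − a/2) = 212.25 × (19 − 1.1825) = 3781.8 kip·in.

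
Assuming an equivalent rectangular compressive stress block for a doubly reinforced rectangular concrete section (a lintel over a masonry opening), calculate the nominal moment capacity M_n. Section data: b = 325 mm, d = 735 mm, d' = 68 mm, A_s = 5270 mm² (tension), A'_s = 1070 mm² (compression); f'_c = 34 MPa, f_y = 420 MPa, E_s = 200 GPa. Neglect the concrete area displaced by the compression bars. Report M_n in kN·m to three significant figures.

M_n ≈ 1430 kN·m

Assume both tension and compression steel yield.
Net tension couple steel: A_s − A'_s = 4200 mm².
a = (A_s − A'_s) f_y / (0.85 f'_c b) = 1764000/(0.85 × 34 × 325) = 187.81 mm.
c = a/β₁ = 187.81/0.807 = 232.73 mm; ε'_s = 0.003(c − d')/c = 0.0021 ≥ f_y/E_s = 0.0021, so compression steel does yield.
M_n = (A_s − A'_s) f_y (d − a/2) + A'_s f_y (d − d') = [1764000 × (735 − 93.905) + 449400 × (735 − 68)] × 10⁻⁶ = 1130.89 + 299.75 = 1430.64 kN·m.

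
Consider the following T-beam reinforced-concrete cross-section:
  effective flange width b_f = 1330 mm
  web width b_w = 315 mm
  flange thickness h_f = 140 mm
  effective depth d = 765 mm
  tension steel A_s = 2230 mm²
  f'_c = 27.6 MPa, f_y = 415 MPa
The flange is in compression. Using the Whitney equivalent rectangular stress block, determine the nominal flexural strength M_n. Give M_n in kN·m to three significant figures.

M_n ≈ 694 kN·m

Tension: T = A_s f_y = 2230 × 415 = 925450 N.
Try a within the flange: a = T/(0.85 f'_c b_f) = 925450/(0.85 × 27.6 × 1330) = 29.66 mm.
Since a = 29.66 ≤ h_f = 140 mm, the stress block lies entirely in the flange; analyse as a rectangular beam of width b_f.
M_n = T(d − a/2) = 925450 × (765 − 14.83) = 694.24 × 10⁶ N·mm.
M_n = 694.24 kN·m.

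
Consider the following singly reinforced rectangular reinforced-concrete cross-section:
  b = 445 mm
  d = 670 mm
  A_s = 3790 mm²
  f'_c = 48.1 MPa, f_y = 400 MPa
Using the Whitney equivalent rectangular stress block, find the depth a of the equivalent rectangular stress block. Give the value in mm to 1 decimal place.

a ≈ 83.3 mm

T = A_s f_y = 3790 × 400 = 1516000 N = 1516 kN.
Setting C = 0.85 f'_c a b equal to T: a = 1516000/(0.85 × 48.1 × 445) = 83.3 mm.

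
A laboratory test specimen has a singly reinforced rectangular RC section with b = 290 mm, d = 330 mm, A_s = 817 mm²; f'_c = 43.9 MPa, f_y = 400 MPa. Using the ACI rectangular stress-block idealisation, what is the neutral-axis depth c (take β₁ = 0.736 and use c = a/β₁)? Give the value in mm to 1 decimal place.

c ≈ 41.0 mm

T = A_s f_y = 817 × 400 = 326800 N = 326.8 kN.
Setting C = 0.85 f'_c a b equal to T: a = 326800/(0.85 × 43.9 × 290) = 30.200 mm.
With β₁ = 0.736, c = a/β₁ = 30.200/0.736 = 41.0 mm.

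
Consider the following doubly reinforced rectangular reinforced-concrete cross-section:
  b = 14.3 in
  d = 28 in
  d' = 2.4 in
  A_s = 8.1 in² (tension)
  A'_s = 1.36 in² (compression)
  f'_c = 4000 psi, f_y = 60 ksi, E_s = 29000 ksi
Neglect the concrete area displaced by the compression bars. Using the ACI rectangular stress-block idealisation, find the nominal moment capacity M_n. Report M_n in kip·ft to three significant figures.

Assume both steels yield.
a = (A_s − A'_s) f_y/(0.85 f'_c b) = (8.1 − 1.36) × 60/(0.85 × 4 × 14.3) = 8.318 in.
c = a/β₁ = 8.318/0.85 = 9.786 in; ε'_s = 0.003(c − d')/c = 0.0023 ≥ ε_y = 0.0021, so the compression steel yields.
M_n = (A_s − A'_s) f_y (d − a/2) + A'_s f_y (d − d') = 404.4 × (28 − 4.159) + 81.6 × (28 − 2.4) = 9641.3 + 2089.0 = 11730.3 kip·in = 11730.3/12 = 977.53 kip·ft.

M_n ≈ 978 kip·ft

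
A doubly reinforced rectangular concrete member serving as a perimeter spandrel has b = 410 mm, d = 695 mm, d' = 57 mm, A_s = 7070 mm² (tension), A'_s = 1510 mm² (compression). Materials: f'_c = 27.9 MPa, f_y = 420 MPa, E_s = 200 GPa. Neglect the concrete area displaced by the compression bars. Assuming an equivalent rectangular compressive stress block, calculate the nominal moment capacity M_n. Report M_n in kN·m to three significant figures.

Assume both tension and compression steel yield.
Net tension couple steel: A_s − A'_s = 5560 mm².
a = (A_s − A'_s) f_y / (0.85 f'_c b) = 2335200/(0.85 × 27.9 × 410) = 240.17 mm.
c = a/β₁ = 240.17/0.85 = 282.55 mm; ε'_s = 0.003(c − d')/c = 0.0024 ≥ f_y/E_s = 0.0021, so compression steel does yield.
M_n = (A_s − A'_s) f_y (d − a/2) + A'_s f_y (d − d') = [2335200 × (695 − 120.085) + 634200 × (695 − 57)] × 10⁻⁶ = 1342.54 + 404.62 = 1747.16 kN·m.

M_n ≈ 1750 kN·m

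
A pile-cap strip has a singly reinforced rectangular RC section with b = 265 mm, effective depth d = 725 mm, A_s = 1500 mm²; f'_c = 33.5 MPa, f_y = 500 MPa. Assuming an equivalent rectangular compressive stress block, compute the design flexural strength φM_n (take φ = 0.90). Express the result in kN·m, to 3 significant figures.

φM_n ≈ 456 kN·m

T = A_s f_y = 1500 × 500 = 750000 N = 750 kN.
From C = T: a = T/(0.85 f'_c b) = 750000/(0.85 × 33.5 × 265) = 99.39 mm.
M_n = T(d − a/2) = 750 kN × (725 − 49.695) mm = 506.48 kN·m.
φM_n = 0.90 × 506.48 = 455.83 kN·m.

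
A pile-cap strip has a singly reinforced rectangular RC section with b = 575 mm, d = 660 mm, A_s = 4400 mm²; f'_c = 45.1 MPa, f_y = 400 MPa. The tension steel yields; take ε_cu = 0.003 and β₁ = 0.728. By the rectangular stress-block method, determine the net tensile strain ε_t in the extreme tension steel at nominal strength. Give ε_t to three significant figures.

ε_t ≈ 0.0151

a = A_s f_y/(0.85 f'_c b) = 79.85 mm.
β₁ = 0.728, so c = a/β₁ = 79.85/0.728 = 109.68 mm.
From the linear strain diagram with ε_cu = 0.003: ε_t = 0.003 (d − c)/c = 0.003 × (660 − 109.68)/109.68 = 0.0151.
Since ε_t ≥ 0.005, the section is tension-controlled.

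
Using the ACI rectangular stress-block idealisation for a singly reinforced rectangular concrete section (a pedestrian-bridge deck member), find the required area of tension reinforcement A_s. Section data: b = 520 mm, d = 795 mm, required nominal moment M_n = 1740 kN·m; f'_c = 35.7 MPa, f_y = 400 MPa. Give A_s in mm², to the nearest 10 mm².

A_s ≈ 6060 mm²

With M_n = 0.85 f'_c a b (d − a/2), solve the quadratic for a:
a = d − √(d² − 2M_n/(0.85 f'_c b)) = 795 − √(795² − 2 × 1740×10⁶/(0.85 × 35.7 × 520)) = 153.53 mm.
A_s = 0.85 f'_c a b / f_y = 0.85 × 35.7 × 153.53 × 520 / 400 = 6056.5 mm².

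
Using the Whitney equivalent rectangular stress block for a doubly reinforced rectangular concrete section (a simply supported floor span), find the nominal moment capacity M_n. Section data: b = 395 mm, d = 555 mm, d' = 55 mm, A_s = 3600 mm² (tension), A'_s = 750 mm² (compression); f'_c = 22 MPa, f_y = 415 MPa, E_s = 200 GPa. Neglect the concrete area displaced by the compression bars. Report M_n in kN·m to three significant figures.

Assume both tension and compression steel yield.
Net tension couple steel: A_s − A'_s = 2850 mm².
a = (A_s − A'_s) f_y / (0.85 f'_c b) = 1182750/(0.85 × 22 × 395) = 160.12 mm.
c = a/β₁ = 160.12/0.85 = 188.38 mm; ε'_s = 0.003(c − d')/c = 0.0021 ≥ f_y/E_s = 0.0021, so compression steel does yield.
M_n = (A_s − A'_s) f_y (d − a/2) + A'_s f_y (d − d') = [1182750 × (555 − 80.06) + 311250 × (555 − 55)] × 10⁻⁶ = 561.74 + 155.63 = 717.37 kN·m.

M_n ≈ 717 kN·m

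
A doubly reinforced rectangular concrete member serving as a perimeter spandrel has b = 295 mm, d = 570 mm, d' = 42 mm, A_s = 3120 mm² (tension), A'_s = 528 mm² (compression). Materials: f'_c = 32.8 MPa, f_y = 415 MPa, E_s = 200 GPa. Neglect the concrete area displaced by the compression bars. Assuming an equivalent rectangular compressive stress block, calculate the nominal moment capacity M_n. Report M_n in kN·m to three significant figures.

Assume both tension and compression steel yield.
Net tension couple steel: A_s − A'_s = 2592 mm².
a = (A_s − A'_s) f_y / (0.85 f'_c b) = 1075680/(0.85 × 32.8 × 295) = 130.79 mm.
c = a/β₁ = 130.79/0.816 = 160.28 mm; ε'_s = 0.003(c − d')/c = 0.0022 ≥ f_y/E_s = 0.0021, so compression steel does yield.
M_n = (A_s − A'_s) f_y (d − a/2) + A'_s f_y (d − d') = [1075680 × (570 − 65.395) + 219120 × (570 − 42)] × 10⁻⁶ = 542.79 + 115.70 = 658.49 kN·m.

M_n ≈ 658 kN·m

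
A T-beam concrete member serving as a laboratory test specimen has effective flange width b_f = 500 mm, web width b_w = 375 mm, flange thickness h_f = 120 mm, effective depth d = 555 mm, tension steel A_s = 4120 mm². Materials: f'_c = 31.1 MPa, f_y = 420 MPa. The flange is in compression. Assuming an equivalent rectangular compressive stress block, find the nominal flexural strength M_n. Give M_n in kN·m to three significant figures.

M_n ≈ 847 kN·m

Tension: T = A_s f_y = 4120 × 420 = 1730400 N.
Try a within the flange: a = T/(0.85 f'_c b_f) = 1730400/(0.85 × 31.1 × 500) = 130.92 mm.
a = 130.92 > h_f = 120 mm: the block extends into the web. Split into flange-overhang and web parts.
C_f = 0.85 f'_c (b_f − b_w) h_f = 0.85 × 31.1 × (500 − 375) × 120 = 396525 N.
Remaining web compression depth: a_w = (T − C_f)/(0.85 f'_c b_w) = (1730400 − 396525)/(0.85 × 31.1 × 375) = 134.56 mm.
M_n = C_f(d − h_f/2) + (T − C_f)(d − a_w/2) = 396525 × (555 − 60) + 1333875 × (555 − 67.28) = 196.28 + 650.56 = 846.84 × 10⁶ N·mm.
M_n = 846.84 kN·m.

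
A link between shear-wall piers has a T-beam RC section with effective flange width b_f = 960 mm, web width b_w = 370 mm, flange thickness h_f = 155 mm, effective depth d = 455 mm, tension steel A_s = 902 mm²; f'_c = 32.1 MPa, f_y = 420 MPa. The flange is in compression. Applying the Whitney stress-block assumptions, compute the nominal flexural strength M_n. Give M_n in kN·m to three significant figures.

M_n ≈ 170 kN·m

Tension: T = A_s f_y = 902 × 420 = 378840 N.
Try a within the flange: a = T/(0.85 f'_c b_f) = 378840/(0.85 × 32.1 × 960) = 14.46 mm.
Since a = 14.46 ≤ h_f = 155 mm, the stress block lies entirely in the flange; analyse as a rectangular beam of width b_f.
M_n = T(d − a/2) = 378840 × (455 − 7.23) = 169.63 × 10⁶ N·mm.
M_n = 169.63 kN·m.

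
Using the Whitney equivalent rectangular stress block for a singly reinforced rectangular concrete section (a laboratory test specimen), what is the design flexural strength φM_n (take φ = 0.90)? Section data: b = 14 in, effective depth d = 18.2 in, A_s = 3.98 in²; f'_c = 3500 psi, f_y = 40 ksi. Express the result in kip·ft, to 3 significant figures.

T = A_s f_y = 3.98 × 40 = 159.2 kips.
a = T/(0.85 f'_c b) = 159.2/(0.85 × 3.5 × 14) = 3.822 in.
M_n = T(d − a/2) = 159.2 × (18.2 − 1.911) = 2593.2 kip·in = 2593.2/12 = 216.10 kip·ft.
φM_n = 0.90 × 216.10 = 194.49 kip·ft.

φM_n ≈ 194 kip·ft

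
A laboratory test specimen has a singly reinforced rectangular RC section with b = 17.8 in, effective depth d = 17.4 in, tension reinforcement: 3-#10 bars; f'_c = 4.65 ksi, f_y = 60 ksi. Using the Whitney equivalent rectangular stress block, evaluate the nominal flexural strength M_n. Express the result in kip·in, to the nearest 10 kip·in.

A_s = 3 × 1.27 = 3.81 in².
T = A_s f_y = 3.81 × 60 = 228.6 kips.
a = T/(0.85 f'_c b) = 228.6/(0.85 × 4.65 × 17.8) = 3.249 in.
M_n = T(d − a/2) = 228.6 × (17.4 − 1.6245) = 3606.3 kip·in.

M_n ≈ 3610 kip·in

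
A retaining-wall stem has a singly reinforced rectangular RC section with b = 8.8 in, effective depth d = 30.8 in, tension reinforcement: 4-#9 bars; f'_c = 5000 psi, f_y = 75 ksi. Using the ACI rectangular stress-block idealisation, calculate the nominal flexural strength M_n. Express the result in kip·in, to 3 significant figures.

M_n ≈ 8040 kip·in

A_s = 4 × 1 = 4 in².
T = A_s f_y = 4 × 75 = 300 kips.
a = T/(0.85 f'_c b) = 300/(0.85 × 5 × 8.8) = 8.021 in.
M_n = T(d − a/2) = 300 × (30.8 − 4.0105) = 8036.9 kip·in.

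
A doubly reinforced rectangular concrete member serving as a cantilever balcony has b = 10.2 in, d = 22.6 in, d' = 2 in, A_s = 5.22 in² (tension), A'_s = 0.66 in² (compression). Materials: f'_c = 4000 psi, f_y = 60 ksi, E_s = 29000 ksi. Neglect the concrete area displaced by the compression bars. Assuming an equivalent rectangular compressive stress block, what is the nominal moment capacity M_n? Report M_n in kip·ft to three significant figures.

Assume both steels yield.
a = (A_s − A'_s) f_y/(0.85 f'_c b) = (5.22 − 0.66) × 60/(0.85 × 4 × 10.2) = 7.889 in.
c = a/β₁ = 7.889/0.85 = 9.281 in; ε'_s = 0.003(c − d')/c = 0.0024 ≥ ε_y = 0.0021, so the compression steel yields.
M_n = (A_s − A'_s) f_y (d − a/2) + A'_s f_y (d − d') = 273.6 × (22.6 − 3.9445) + 39.6 × (22.6 − 2) = 5104.1 + 815.8 = 5919.9 kip·in = 5919.9/12 = 493.33 kip·ft.

M_n ≈ 493 kip·ft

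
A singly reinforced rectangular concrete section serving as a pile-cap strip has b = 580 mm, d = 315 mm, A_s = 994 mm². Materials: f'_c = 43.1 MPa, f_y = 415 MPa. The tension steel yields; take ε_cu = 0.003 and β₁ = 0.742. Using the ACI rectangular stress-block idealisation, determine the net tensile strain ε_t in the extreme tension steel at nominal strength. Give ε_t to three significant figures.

a = A_s f_y/(0.85 f'_c b) = 19.41 mm.
β₁ = 0.742, so c = a/β₁ = 19.41/0.742 = 26.16 mm.
From the linear strain diagram with ε_cu = 0.003: ε_t = 0.003 (d − c)/c = 0.003 × (315 − 26.16)/26.16 = 0.0331.
Since ε_t ≥ 0.005, the section is tension-controlled.

ε_t ≈ 0.0331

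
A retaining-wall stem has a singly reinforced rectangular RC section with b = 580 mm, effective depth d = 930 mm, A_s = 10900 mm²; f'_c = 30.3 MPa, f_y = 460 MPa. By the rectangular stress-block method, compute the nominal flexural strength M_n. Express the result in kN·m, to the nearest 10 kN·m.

M_n ≈ 3820 kN·m

T = A_s f_y = 10900 × 460 = 5014000 N = 5014 kN.
From C = T: a = T/(0.85 f'_c b) = 5014000/(0.85 × 30.3 × 580) = 335.66 mm.
M_n = T(d − a/2) = 5014 kN × (930 − 167.83) mm = 3821.52 kN·m.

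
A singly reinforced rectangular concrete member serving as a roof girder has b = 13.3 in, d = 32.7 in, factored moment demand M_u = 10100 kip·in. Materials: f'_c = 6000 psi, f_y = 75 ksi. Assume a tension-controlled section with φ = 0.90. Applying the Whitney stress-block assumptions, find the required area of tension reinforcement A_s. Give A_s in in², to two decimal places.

A_s ≈ 5.00 in²

M_n = M_u/φ = 10100/0.90 = 11222.2 kip·in.
From M_n = 0.85 f'_c a b (d − a/2):
a = d − √(d² − 2M_n/(0.85 f'_c b)) = 32.7 − √(32.7² − 2 × 11222.2/(0.85 × 6 × 13.3)) = 5.527 in.
A_s = 0.85 f'_c a b / f_y = 0.85 × 6 × 5.527 × 13.3 / 75 = 4.999 in².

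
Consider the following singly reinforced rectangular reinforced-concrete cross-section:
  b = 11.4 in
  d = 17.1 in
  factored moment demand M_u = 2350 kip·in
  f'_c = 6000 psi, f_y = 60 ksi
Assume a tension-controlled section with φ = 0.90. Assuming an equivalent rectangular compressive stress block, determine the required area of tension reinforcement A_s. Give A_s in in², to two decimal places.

M_n = M_u/φ = 2350/0.90 = 2611.11 kip·in.
From M_n = 0.85 f'_c a b (d − a/2):
a = d − √(d² − 2M_n/(0.85 f'_c b)) = 17.1 − √(17.1² − 2 × 2611.11/(0.85 × 6 × 11.4)) = 2.867 in.
A_s = 0.85 f'_c a b / f_y = 0.85 × 6 × 2.867 × 11.4 / 60 = 2.778 in².

A_s ≈ 2.78 in²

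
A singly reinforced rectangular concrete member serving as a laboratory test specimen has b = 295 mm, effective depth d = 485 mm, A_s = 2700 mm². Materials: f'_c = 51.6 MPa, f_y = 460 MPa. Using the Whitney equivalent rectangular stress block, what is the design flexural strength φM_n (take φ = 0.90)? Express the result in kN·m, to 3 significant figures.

T = A_s f_y = 2700 × 460 = 1242000 N = 1242 kN.
From C = T: a = T/(0.85 f'_c b) = 1242000/(0.85 × 51.6 × 295) = 95.99 mm.
M_n = T(d − a/2) = 1242 kN × (485 − 47.995) mm = 542.76 kN·m.
φM_n = 0.90 × 542.76 = 488.48 kN·m.

φM_n ≈ 488 kN·m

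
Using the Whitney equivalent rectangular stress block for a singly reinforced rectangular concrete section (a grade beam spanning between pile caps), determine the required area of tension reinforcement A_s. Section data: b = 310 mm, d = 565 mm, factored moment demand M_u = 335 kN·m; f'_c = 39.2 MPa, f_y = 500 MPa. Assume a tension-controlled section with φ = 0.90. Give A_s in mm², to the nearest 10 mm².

M_n = M_u/φ = 335/0.90 = 372.222 kN·m.
With M_n = 0.85 f'_c a b (d − a/2), solve the quadratic for a:
a = d − √(d² − 2M_n/(0.85 f'_c b)) = 565 − √(565² − 2 × 372.222×10⁶/(0.85 × 39.2 × 310)) = 67.85 mm.
A_s = 0.85 f'_c a b / f_y = 0.85 × 39.2 × 67.85 × 310 / 500 = 1401.7 mm².

A_s ≈ 1400 mm²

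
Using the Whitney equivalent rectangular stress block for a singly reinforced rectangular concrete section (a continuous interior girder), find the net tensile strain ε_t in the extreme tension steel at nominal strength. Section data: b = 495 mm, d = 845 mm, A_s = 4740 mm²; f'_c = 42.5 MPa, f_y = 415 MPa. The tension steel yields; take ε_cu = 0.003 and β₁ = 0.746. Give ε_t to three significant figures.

a = A_s f_y/(0.85 f'_c b) = 110.01 mm.
β₁ = 0.746, so c = a/β₁ = 110.01/0.746 = 147.47 mm.
From the linear strain diagram with ε_cu = 0.003: ε_t = 0.003 (d − c)/c = 0.003 × (845 − 147.47)/147.47 = 0.0142.
Since ε_t ≥ 0.005, the section is tension-controlled.

ε_t ≈ 0.0142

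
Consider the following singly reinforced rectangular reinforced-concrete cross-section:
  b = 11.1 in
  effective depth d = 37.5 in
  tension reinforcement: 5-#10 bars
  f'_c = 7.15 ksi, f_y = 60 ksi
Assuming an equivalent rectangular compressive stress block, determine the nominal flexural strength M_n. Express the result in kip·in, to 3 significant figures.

A_s = 5 × 1.27 = 6.35 in².
T = A_s f_y = 6.35 × 60 = 381 kips.
a = T/(0.85 f'_c b) = 381/(0.85 × 7.15 × 11.1) = 5.648 in.
M_n = T(d − a/2) = 381 × (37.5 − 2.824) = 13211.6 kip·in.

M_n ≈ 13200 kip·in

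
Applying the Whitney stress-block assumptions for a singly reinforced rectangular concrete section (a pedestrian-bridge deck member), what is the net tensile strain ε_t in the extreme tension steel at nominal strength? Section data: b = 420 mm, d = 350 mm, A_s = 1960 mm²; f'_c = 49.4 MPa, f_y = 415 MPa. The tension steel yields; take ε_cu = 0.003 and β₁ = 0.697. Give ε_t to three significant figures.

a = A_s f_y/(0.85 f'_c b) = 46.12 mm.
β₁ = 0.697, so c = a/β₁ = 46.12/0.697 = 66.17 mm.
From the linear strain diagram with ε_cu = 0.003: ε_t = 0.003 (d − c)/c = 0.003 × (350 − 66.17)/66.17 = 0.0129.
Since ε_t ≥ 0.005, the section is tension-controlled.

ε_t ≈ 0.0129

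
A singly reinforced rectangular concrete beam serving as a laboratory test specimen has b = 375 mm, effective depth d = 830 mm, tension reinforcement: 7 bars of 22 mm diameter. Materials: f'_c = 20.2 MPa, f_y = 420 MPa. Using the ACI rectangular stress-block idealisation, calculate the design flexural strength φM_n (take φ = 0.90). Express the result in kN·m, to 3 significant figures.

φM_n ≈ 747 kN·m

A_s = 7 × 380 = 2660 mm².
T = A_s f_y = 2660 × 420 = 1117200 N = 1117.2 kN.
From C = T: a = T/(0.85 f'_c b) = 1117200/(0.85 × 20.2 × 375) = 173.51 mm.
M_n = T(d − a/2) = 1117.2 kN × (830 − 86.755) mm = 830.35 kN·m.
φM_n = 0.90 × 830.35 = 747.32 kN·m.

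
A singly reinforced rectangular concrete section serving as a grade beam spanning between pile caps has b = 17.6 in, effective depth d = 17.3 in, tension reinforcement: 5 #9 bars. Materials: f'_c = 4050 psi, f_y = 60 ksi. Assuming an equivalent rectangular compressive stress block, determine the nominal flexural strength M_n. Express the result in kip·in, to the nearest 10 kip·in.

M_n ≈ 4450 kip·in

A_s = 5 × 1 = 5 in².
T = A_s f_y = 5 × 60 = 300 kips.
a = T/(0.85 f'_c b) = 300/(0.85 × 4.05 × 17.6) = 4.951 in.
M_n = T(d − a/2) = 300 × (17.3 − 2.4755) = 4447.4 kip·in.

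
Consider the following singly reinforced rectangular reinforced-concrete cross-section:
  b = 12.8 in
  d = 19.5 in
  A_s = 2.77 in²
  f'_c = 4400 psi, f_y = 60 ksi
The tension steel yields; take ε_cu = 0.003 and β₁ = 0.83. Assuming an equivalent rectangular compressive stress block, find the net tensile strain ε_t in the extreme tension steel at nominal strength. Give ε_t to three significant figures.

a = A_s f_y/(0.85 f'_c b) = 3.472 in.
β₁ = 0.83, so c = a/β₁ = 3.472/0.83 = 4.183 in.
From the linear strain diagram with ε_cu = 0.003: ε_t = 0.003 (d − c)/c = 0.003 × (19.5 − 4.183)/4.183 = 0.0110.
Since ε_t ≥ 0.005, the section is tension-controlled.

ε_t ≈ 0.0110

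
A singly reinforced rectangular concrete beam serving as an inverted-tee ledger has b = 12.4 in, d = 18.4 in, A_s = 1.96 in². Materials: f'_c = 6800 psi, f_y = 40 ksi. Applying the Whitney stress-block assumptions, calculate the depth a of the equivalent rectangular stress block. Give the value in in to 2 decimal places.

a ≈ 1.09 in

T = A_s f_y = 1.96 × 40 = 78.4 kips.
a = T/(0.85 f'_c b) = 78.4/(0.85 × 6.8 × 12.4) = 1.09 in.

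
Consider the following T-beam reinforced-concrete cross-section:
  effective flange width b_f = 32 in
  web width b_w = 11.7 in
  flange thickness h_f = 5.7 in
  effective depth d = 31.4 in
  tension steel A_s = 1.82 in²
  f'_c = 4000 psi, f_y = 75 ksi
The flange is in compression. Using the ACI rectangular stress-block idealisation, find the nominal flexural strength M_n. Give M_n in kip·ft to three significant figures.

M_n ≈ 350 kip·ft

Tension: T = A_s f_y = 1.82 × 75 = 136.5 kips.
Try a within the flange: a = T/(0.85 f'_c b_f) = 136.5/(0.85 × 4 × 32) = 1.255 in.
Since a = 1.255 ≤ h_f = 5.7 in, the stress block lies entirely in the flange; analyse as a rectangular beam of width b_f.
M_n = T(d − a/2) = 136.5 × (31.4 − 0.6275) = 4200.4 kip·in.
M_n = 4200.4/12 = 350.03 kip·ft.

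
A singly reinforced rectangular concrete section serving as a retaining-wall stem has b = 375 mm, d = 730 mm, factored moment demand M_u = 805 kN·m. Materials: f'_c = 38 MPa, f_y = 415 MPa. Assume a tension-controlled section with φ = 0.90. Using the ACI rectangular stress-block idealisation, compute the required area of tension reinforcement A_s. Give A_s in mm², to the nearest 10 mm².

A_s ≈ 3190 mm²

M_n = M_u/φ = 805/0.90 = 894.444 kN·m.
With M_n = 0.85 f'_c a b (d − a/2), solve the quadratic for a:
a = d − √(d² − 2M_n/(0.85 f'_c b)) = 730 − √(730² − 2 × 894.444×10⁶/(0.85 × 38 × 375)) = 109.35 mm.
A_s = 0.85 f'_c a b / f_y = 0.85 × 38 × 109.35 × 375 / 415 = 3191.6 mm².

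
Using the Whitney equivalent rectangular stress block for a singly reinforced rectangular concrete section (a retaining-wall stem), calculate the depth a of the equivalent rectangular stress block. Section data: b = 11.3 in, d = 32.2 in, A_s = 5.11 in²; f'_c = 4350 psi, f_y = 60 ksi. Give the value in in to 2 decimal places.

T = A_s f_y = 5.11 × 60 = 306.6 kips.
a = T/(0.85 f'_c b) = 306.6/(0.85 × 4.35 × 11.3) = 7.34 in.

a ≈ 7.34 in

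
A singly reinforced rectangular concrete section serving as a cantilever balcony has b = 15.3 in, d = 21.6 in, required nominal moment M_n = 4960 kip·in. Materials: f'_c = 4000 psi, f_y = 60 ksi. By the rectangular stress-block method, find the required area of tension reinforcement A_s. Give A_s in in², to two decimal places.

From M_n = 0.85 f'_c a b (d − a/2):
a = d − √(d² − 2M_n/(0.85 f'_c b)) = 21.6 − √(21.6² − 2 × 4960/(0.85 × 4 × 15.3)) = 4.991 in.
A_s = 0.85 f'_c a b / f_y = 0.85 × 4 × 4.991 × 15.3 / 60 = 4.327 in².

A_s ≈ 4.33 in²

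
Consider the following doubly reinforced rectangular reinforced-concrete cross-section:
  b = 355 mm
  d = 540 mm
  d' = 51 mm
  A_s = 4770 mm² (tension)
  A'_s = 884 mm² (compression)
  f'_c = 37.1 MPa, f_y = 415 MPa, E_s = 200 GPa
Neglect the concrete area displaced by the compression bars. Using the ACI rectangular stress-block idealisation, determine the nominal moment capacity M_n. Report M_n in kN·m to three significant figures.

M_n ≈ 934 kN·m

Assume both tension and compression steel yield.
Net tension couple steel: A_s − A'_s = 3886 mm².
a = (A_s − A'_s) f_y / (0.85 f'_c b) = 1612690/(0.85 × 37.1 × 355) = 144.06 mm.
c = a/β₁ = 144.06/0.785 = 183.52 mm; ε'_s = 0.003(c − d')/c = 0.0022 ≥ f_y/E_s = 0.0021, so compression steel does yield.
M_n = (A_s − A'_s) f_y (d − a/2) + A'_s f_y (d − d') = [1612690 × (540 − 72.03) + 366860 × (540 − 51)] × 10⁻⁶ = 754.69 + 179.39 = 934.08 kN·m.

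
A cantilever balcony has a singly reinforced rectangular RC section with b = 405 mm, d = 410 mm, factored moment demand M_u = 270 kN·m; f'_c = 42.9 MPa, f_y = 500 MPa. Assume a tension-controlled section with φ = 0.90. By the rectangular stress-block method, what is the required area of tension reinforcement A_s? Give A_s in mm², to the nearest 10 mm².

A_s ≈ 1560 mm²

M_n = M_u/φ = 270/0.90 = 300 kN·m.
With M_n = 0.85 f'_c a b (d − a/2), solve the quadratic for a:
a = d − √(d² − 2M_n/(0.85 f'_c b)) = 410 − √(410² − 2 × 300×10⁶/(0.85 × 42.9 × 405)) = 52.97 mm.
A_s = 0.85 f'_c a b / f_y = 0.85 × 42.9 × 52.97 × 405 / 500 = 1564.6 mm².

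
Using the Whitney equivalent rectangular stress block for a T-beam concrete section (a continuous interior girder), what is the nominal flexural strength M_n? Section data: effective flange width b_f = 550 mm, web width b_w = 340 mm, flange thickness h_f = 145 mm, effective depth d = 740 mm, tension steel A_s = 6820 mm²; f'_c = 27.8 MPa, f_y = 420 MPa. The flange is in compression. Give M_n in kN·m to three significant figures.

Tension: T = A_s f_y = 6820 × 420 = 2864400 N.
Try a within the flange: a = T/(0.85 f'_c b_f) = 2864400/(0.85 × 27.8 × 550) = 220.40 mm.
a = 220.40 > h_f = 145 mm: the block extends into the web. Split into flange-overhang and web parts.
C_f = 0.85 f'_c (b_f − b_w) h_f = 0.85 × 27.8 × (550 − 340) × 145 = 719534 N.
Remaining web compression depth: a_w = (T − C_f)/(0.85 f'_c b_w) = (2864400 − 719534)/(0.85 × 27.8 × 340) = 266.97 mm.
M_n = C_f(d − h_f/2) + (T − C_f)(d − a_w/2) = 719534 × (740 − 72.5) + 2144866 × (740 − 133.485) = 480.29 + 1300.89 = 1781.18 × 10⁶ N·mm.
M_n = 1781.18 kN·m.

M_n ≈ 1780 kN·m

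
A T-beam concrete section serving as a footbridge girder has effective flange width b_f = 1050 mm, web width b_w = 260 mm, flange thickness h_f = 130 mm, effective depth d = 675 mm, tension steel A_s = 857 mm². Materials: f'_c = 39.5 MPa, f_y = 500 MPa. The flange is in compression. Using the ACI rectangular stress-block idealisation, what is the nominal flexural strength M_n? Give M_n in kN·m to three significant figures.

Tension: T = A_s f_y = 857 × 500 = 428500 N.
Try a within the flange: a = T/(0.85 f'_c b_f) = 428500/(0.85 × 39.5 × 1050) = 12.15 mm.
Since a = 12.15 ≤ h_f = 130 mm, the stress block lies entirely in the flange; analyse as a rectangular beam of width b_f.
M_n = T(d − a/2) = 428500 × (675 − 6.075) = 286.63 × 10⁶ N·mm.
M_n = 286.63 kN·m.

M_n ≈ 287 kN·m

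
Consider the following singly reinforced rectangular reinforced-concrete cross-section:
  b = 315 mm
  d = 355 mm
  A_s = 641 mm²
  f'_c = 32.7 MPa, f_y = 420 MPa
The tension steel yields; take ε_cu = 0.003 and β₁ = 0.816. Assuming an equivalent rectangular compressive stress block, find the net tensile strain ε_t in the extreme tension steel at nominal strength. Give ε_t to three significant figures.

ε_t ≈ 0.0253

a = A_s f_y/(0.85 f'_c b) = 30.75 mm.
β₁ = 0.816, so c = a/β₁ = 30.75/0.816 = 37.68 mm.
From the linear strain diagram with ε_cu = 0.003: ε_t = 0.003 (d − c)/c = 0.003 × (355 − 37.68)/37.68 = 0.0253.
Since ε_t ≥ 0.005, the section is tension-controlled.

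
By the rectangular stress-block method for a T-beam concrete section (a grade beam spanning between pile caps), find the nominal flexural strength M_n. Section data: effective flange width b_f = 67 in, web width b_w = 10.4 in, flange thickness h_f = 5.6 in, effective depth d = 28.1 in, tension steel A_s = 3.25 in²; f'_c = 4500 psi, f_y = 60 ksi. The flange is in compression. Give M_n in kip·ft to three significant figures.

Tension: T = A_s f_y = 3.25 × 60 = 195 kips.
Try a within the flange: a = T/(0.85 f'_c b_f) = 195/(0.85 × 4.5 × 67) = 0.761 in.
Since a = 0.761 ≤ h_f = 5.6 in, the stress block lies entirely in the flange; analyse as a rectangular beam of width b_f.
M_n = T(d − a/2) = 195 × (28.1 − 0.3805) = 5405.3 kip·in.
M_n = 5405.3/12 = 450.44 kip·ft.

M_n ≈ 450 kip·ft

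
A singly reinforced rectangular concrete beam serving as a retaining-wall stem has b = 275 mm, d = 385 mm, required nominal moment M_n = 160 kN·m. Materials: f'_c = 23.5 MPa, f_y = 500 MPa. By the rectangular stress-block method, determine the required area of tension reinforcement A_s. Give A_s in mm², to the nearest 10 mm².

A_s ≈ 930 mm²

With M_n = 0.85 f'_c a b (d − a/2), solve the quadratic for a:
a = d − √(d² − 2M_n/(0.85 f'_c b)) = 385 − √(385² − 2 × 160×10⁶/(0.85 × 23.5 × 275)) = 85.05 mm.
A_s = 0.85 f'_c a b / f_y = 0.85 × 23.5 × 85.05 × 275 / 500 = 934.4 mm².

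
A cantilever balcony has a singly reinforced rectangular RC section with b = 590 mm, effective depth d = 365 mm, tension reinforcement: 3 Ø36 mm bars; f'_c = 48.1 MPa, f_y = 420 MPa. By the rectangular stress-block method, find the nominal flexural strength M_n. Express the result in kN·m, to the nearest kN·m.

M_n ≈ 434 kN·m

A_s = 3 × 1018 = 3054 mm².
T = A_s f_y = 3054 × 420 = 1282680 N = 1282.68 kN.
From C = T: a = T/(0.85 f'_c b) = 1282680/(0.85 × 48.1 × 590) = 53.17 mm.
M_n = T(d − a/2) = 1282.68 kN × (365 − 26.585) mm = 434.08 kN·m.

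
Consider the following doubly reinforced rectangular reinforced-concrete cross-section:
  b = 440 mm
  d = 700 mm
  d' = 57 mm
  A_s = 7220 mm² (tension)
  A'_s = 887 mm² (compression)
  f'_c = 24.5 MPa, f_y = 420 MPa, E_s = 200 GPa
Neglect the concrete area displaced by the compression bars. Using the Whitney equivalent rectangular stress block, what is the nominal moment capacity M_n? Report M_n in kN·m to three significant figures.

M_n ≈ 1720 kN·m

Assume both tension and compression steel yield.
Net tension couple steel: A_s − A'_s = 6333 mm².
a = (A_s − A'_s) f_y / (0.85 f'_c b) = 2659860/(0.85 × 24.5 × 440) = 290.28 mm.
c = a/β₁ = 290.28/0.85 = 341.51 mm; ε'_s = 0.003(c − d')/c = 0.0025 ≥ f_y/E_s = 0.0021, so compression steel does yield.
M_n = (A_s − A'_s) f_y (d − a/2) + A'_s f_y (d − d') = [2659860 × (700 − 145.14) + 372540 × (700 − 57)] × 10⁻⁶ = 1475.85 + 239.54 = 1715.39 kN·m.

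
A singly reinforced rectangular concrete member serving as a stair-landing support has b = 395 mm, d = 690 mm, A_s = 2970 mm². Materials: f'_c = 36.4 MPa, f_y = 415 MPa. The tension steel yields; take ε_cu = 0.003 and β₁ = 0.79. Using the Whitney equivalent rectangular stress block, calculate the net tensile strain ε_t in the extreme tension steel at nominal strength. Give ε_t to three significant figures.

a = A_s f_y/(0.85 f'_c b) = 100.85 mm.
β₁ = 0.79, so c = a/β₁ = 100.85/0.79 = 127.66 mm.
From the linear strain diagram with ε_cu = 0.003: ε_t = 0.003 (d − c)/c = 0.003 × (690 − 127.66)/127.66 = 0.0132.
Since ε_t ≥ 0.005, the section is tension-controlled.

ε_t ≈ 0.0132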